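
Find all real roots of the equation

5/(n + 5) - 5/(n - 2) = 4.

n = -3.3708 or n = 0.3708

Multiply both sides by (n + 5)(n - 2):
5(n - 2) - 5(n + 5) = 4(n + 5)(n - 2).
Expand and collect terms: 4n² + 12n - 5 = 0.
By the quadratic formula, n = (-12 ± √224) / 8, so n ≈ 0.3708 or n ≈ -3.3708.
Neither value makes a denominator zero (n ≠ -5, n ≠ 2), so both are valid.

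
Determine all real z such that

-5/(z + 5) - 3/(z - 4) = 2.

Multiply both sides by (z + 5)(z - 4):
-5(z - 4) - 3(z + 5) = 2(z + 5)(z - 4).
Expand and collect terms: 2z^2 + 10z - 45 = 0.
By the quadratic formula, z = (-10 +/- sqrt(460)) / 4, so z ~= 2.8619 or z ~= -7.8619.
Neither value makes a denominator zero (z != -5, z != 4), so both are valid.

z = -7.8619 or z = 2.8619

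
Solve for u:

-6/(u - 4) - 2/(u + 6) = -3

u = -5.4498 or u = 6.1165

Multiply both sides by (u - 4)(u + 6):
-6(u + 6) - 2(u - 4) = -3(u - 4)(u + 6).
Expand and collect terms: -3u^2 + 2u + 100 = 0.
By the quadratic formula, u = (-2 +/- sqrt(1204)) / -6, so u ~= -5.4498 or u ~= 6.1165.
Neither value makes a denominator zero (u != 4, u != -6), so both are valid.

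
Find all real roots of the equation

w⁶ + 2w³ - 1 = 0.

w = -1.3415 or w = 0.7454

Let u = w³. The equation becomes u² + 2u - 1 = 0.
By the quadratic formula, u = -1 + √(2) or u = -√(2) - 1.
w³ = -1 + √(2) gives w = ∛(-1 + √(2)) ≈ 0.7454.
w³ = -√(2) - 1 gives w = -∛(1 + √(2)) ≈ -1.3415.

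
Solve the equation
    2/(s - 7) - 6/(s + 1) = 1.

Multiply both sides by (s - 7)(s + 1):
2(s + 1) - 6(s - 7) = (s - 7)(s + 1).
Expand and collect terms: s² - 2s - 51 = 0.
By the quadratic formula, s = (2 ± √208) / 2, so s ≈ 8.2111 or s ≈ -6.2111.
Neither value makes a denominator zero (s ≠ 7, s ≠ -1), so both are valid.

s = -6.2111 or s = 8.2111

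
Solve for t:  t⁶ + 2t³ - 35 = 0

t = -1.9129 or t = 1.71

Let u = t³. The equation becomes u² + 2u - 35 = 0.
Factor: (u - 5)(u + 7) = 0, so u = 5 or u = -7.
t³ = 5 gives t = ∛(5) ≈ 1.71.
t³ = -7 gives t = -∛(7) ≈ -1.9129.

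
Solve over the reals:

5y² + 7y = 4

y = -1.8358 or y = 0.4358

Rearrange to standard form: 5y² + 7y - 4 = 0.
Discriminant: (7)² − 4·5·(-4) = 129.
Quadratic formula: y = (-7 ± √129) / 10.
So y = -7/10 + √(129)/10 ≈ 0.4358 or y = -√(129)/10 - 7/10 ≈ -1.8358.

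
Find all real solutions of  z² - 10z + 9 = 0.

z = 1 or z = 9

Factor: (z - 1)(z - 9) = 0.
So z = 1 or z = 9.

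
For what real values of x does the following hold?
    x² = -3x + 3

Rearrange to standard form: x² + 3x - 3 = 0.
Discriminant: (3)² − 4·1·(-3) = 21.
Quadratic formula: x = (-3 ± √21) / 2.
So x = -3/2 + √(21)/2 ≈ 0.7913 or x = -√(21)/2 - 3/2 ≈ -3.7913.

x = -3.7913 or x = 0.7913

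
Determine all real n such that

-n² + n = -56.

n = -7 or n = 8

Bring every term to one side: -n² + n + 56 = 0.
Factor: -1(n - 8)(n + 7) = 0.
So n = 8 or n = -7.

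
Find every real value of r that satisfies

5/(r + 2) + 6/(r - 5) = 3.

Multiply both sides by (r + 2)(r - 5):
5(r - 5) + 6(r + 2) = 3(r + 2)(r - 5).
Expand and collect terms: 3r^2 - 20r - 17 = 0.
By the quadratic formula, r = (20 +/- sqrt(604)) / 6, so r ~= 7.4294 or r ~= -0.7627.
Neither value makes a denominator zero (r != -2, r != 5), so both are valid.

r = -0.7627 or r = 7.4294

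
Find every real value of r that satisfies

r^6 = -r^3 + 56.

r = -2 or r = 1.9129

Let u = r^3. The equation becomes u^2 + u - 56 = 0.
Factor: (u - 7)(u + 8) = 0, so u = 7 or u = -8.
r^3 = 7 gives r = (7)^(1/3) ~= 1.9129.
r^3 = -8 gives r = -2.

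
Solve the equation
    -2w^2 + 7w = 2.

Rearrange to standard form: -2w^2 + 7w - 2 = 0.
Discriminant: (7)^2 - 4*(-2)*(-2) = 33.
Quadratic formula: w = (-7 +/- sqrt(33)) / (-4).
So w = 7/4 - sqrt(33)/4 ~= 0.3139 or w = sqrt(33)/4 + 7/4 ~= 3.1861.

w = 0.3139 or w = 3.1861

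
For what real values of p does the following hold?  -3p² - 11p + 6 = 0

Discriminant: (-11)² − 4·(-3)·6 = 193.
Quadratic formula: p = (11 ± √193) / (-6).
So p = -√(193)/6 - 11/6 ≈ -4.1487 or p = -11/6 + √(193)/6 ≈ 0.4821.

p = -4.1487 or p = 0.4821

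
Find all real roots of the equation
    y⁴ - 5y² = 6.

Let u = y². The equation becomes u² - 5u - 6 = 0.
Factor: (u + 1)(u - 6) = 0, so u = -1 or u = 6.
y² = -1 < 0 has no real solution.
y² = 6 gives y = ±√(6) ≈ ±2.4495.

y = -2.4495 or y = 2.4495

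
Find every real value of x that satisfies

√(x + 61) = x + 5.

x = 3

Square both sides: x + 61 = (x + 5)².
Expand and rearrange: x² + 9x - 36 = 0.
Solving gives x = 3 or x = -12.
Check each candidate in the original equation:
  x = 3: √(64) = 8, while x + 5 = 8 — valid.
  x = -12: √(49) = 7, while x + 5 = -7 — extraneous.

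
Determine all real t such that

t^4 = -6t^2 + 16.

Let u = t^2. The equation becomes u^2 + 6u - 16 = 0.
Factor: (u - 2)(u + 8) = 0, so u = 2 or u = -8.
t^2 = 2 gives t = +/-sqrt(2) ~= +/-1.4142.
t^2 = -8 < 0 has no real solution.

t = -1.4142 or t = 1.4142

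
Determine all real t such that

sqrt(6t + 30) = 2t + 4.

Square both sides: 6t + 30 = (2t + 4)^2.
Expand and rearrange: 4t^2 + 10t - 14 = 0.
Solving gives t = 1 or t = -3.5.
Check each candidate in the original equation:
  t = 1: sqrt(36) = 6, while 2t + 4 = 6 — valid.
  t = -3.5: sqrt(9) = 3, while 2t + 4 = -3 — extraneous.

t = 1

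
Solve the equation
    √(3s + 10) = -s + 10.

s = 5

Square both sides: 3s + 10 = (-s + 10)².
Expand and rearrange: s² - 23s + 90 = 0.
Solving gives s = 18 or s = 5.
Check each candidate in the original equation:
  s = 18: √(64) = 8, while -s + 10 = -8 — extraneous.
  s = 5: √(25) = 5, while -s + 10 = 5 — valid.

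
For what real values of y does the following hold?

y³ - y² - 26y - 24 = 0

y = -4 or y = -1 or y = 6

Possible rational roots are divisors of -24. Testing y = -4 gives 0, so (y + 4) is a factor.
Divide: y³ - y² - 26y - 24 = (y + 4)(y² - 5y - 6).
Factor the quadratic: y = 6 or y = -1.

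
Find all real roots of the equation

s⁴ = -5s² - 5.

Let u = s². The equation becomes u² + 5u + 5 = 0.
By the quadratic formula, u = -5/2 + √(5)/2 or u = -5/2 - √(5)/2.
s² = -5/2 + √(5)/2 < 0 has no real solution.
s² = -5/2 - √(5)/2 < 0 has no real solution.

No real solutions.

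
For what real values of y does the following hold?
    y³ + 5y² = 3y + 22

Rearrange: y³ + 5y² - 3y - 22 = 0.
Possible rational roots are divisors of -22. Testing y = 2 gives 0, so (y - 2) is a factor.
Divide: y³ + 5y² - 3y - 22 = (y - 2)(y² + 7y + 11).
Apply the quadratic formula to y² + 7y + 11 = 0: y = (-7 ± √5)/2, i.e. y ≈ -2.382 or y ≈ -4.618.

y = -4.618 or y = -2.382 or y = 2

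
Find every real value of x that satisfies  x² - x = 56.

Bring every term to one side: x² - x - 56 = 0.
Factor: (x + 7)(x - 8) = 0.
So x = -7 or x = 8.

x = -7 or x = 8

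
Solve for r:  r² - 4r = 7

Rearrange to standard form: r² - 4r - 7 = 0.
Discriminant: (-4)² − 4·1·(-7) = 44.
Quadratic formula: r = (4 ± √44) / 2.
So r = 2 + √(11) ≈ 5.3166 or r = 2 - √(11) ≈ -1.3166.

r = -1.3166 or r = 5.3166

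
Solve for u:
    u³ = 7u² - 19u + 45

u = 5

Rearrange: u³ - 7u² + 19u - 45 = 0.
Possible rational roots are divisors of -45. Testing u = 5 gives 0, so (u - 5) is a factor.
Divide: u³ - 7u² + 19u - 45 = (u - 5)(u² - 2u + 9).
The quadratic u² - 2u + 9 has discriminant -32 < 0, so no further real roots.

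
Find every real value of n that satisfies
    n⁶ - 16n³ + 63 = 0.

n = 1.9129 or n = 2.0801

Let u = n³. The equation becomes u² - 16u + 63 = 0.
Factor: (u - 7)(u - 9) = 0, so u = 7 or u = 9.
n³ = 7 gives n = ∛(7) ≈ 1.9129.
n³ = 9 gives n = ∛(9) ≈ 2.0801.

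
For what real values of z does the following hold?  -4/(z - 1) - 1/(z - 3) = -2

z = 2.2192 or z = 4.2808

Multiply both sides by (z - 1)(z - 3):
-4(z - 3) - (z - 1) = -2(z - 1)(z - 3).
Expand and collect terms: -2z² + 13z - 19 = 0.
By the quadratic formula, z = (-13 ± √17) / -4, so z ≈ 2.2192 or z ≈ 4.2808.
Neither value makes a denominator zero (z ≠ 1, z ≠ 3), so both are valid.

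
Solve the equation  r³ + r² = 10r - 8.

Rearrange: r³ + r² - 10r + 8 = 0.
Possible rational roots are divisors of 8. Testing r = 2 gives 0, so (r - 2) is a factor.
Divide: r³ + r² - 10r + 8 = (r - 2)(r² + 3r - 4).
Factor the quadratic: r = 1 or r = -4.

r = -4 or r = 1 or r = 2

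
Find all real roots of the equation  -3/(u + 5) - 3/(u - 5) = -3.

Multiply both sides by (u + 5)(u - 5):
-3(u - 5) - 3(u + 5) = -3(u + 5)(u - 5).
Expand and collect terms: -3u² + 6u + 75 = 0.
By the quadratic formula, u = (-6 ± √936) / -6, so u ≈ -4.099 or u ≈ 6.099.
Neither value makes a denominator zero (u ≠ -5, u ≠ 5), so both are valid.

u = -4.099 or u = 6.099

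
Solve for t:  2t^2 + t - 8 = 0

Discriminant: (1)^2 - 4*2*(-8) = 65.
Quadratic formula: t = (-1 +/- sqrt(65)) / 4.
So t = -1/4 + sqrt(65)/4 ~= 1.7656 or t = -sqrt(65)/4 - 1/4 ~= -2.2656.

t = -2.2656 or t = 1.7656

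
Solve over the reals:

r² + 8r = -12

Bring every term to one side: r² + 8r + 12 = 0.
Factor: (r + 6)(r + 2) = 0.
So r = -6 or r = -2.

r = -6 or r = -2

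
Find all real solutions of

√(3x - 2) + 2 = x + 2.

Isolate the radical: √(3x - 2) = x.
Square both sides: 3x - 2 = (x)².
Expand and rearrange: x² - 3x + 2 = 0.
Solving gives x = 2 or x = 1.
Check each candidate in the original equation:
  x = 2: √(4) = 2, while x = 2 — valid.
  x = 1: √(1) = 1, while x = 1 — valid.

x = 1 or x = 2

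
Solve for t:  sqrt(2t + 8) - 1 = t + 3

Isolate the radical: sqrt(2t + 8) = t + 4.
Square both sides: 2t + 8 = (t + 4)^2.
Expand and rearrange: t^2 + 6t + 8 = 0.
Solving gives t = -2 or t = -4.
Check each candidate in the original equation:
  t = -2: sqrt(4) = 2, while t + 4 = 2 — valid.
  t = -4: sqrt(0) = 0, while t + 4 = 0 — valid.

t = -4 or t = -2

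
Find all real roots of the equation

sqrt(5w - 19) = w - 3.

Square both sides: 5w - 19 = (w - 3)^2.
Expand and rearrange: w^2 - 11w + 28 = 0.
Solving gives w = 7 or w = 4.
Check each candidate in the original equation:
  w = 7: sqrt(16) = 4, while w - 3 = 4 — valid.
  w = 4: sqrt(1) = 1, while w - 3 = 1 — valid.

w = 4 or w = 7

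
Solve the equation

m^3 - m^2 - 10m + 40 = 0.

m = -4

Possible rational roots are divisors of 40. Testing m = -4 gives 0, so (m + 4) is a factor.
Divide: m^3 - m^2 - 10m + 40 = (m + 4)(m^2 - 5m + 10).
The quadratic m^2 - 5m + 10 has discriminant -15 < 0, so no further real roots.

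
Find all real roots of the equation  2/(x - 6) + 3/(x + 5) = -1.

Multiply both sides by (x - 6)(x + 5):
2(x + 5) + 3(x - 6) = -(x - 6)(x + 5).
Expand and collect terms: -x^2 - 4x + 38 = 0.
By the quadratic formula, x = (4 +/- sqrt(168)) / -2, so x ~= -8.4807 or x ~= 4.4807.
Neither value makes a denominator zero (x != 6, x != -5), so both are valid.

x = -8.4807 or x = 4.4807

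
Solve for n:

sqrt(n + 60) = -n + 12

Square both sides: n + 60 = (-n + 12)^2.
Expand and rearrange: n^2 - 25n + 84 = 0.
Solving gives n = 21 or n = 4.
Check each candidate in the original equation:
  n = 21: sqrt(81) = 9, while -n + 12 = -9 — extraneous.
  n = 4: sqrt(64) = 8, while -n + 12 = 8 — valid.

n = 4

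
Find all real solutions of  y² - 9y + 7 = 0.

y = 0.8599 or y = 8.1401

Discriminant: (-9)² − 4·1·7 = 53.
Quadratic formula: y = (9 ± √53) / 2.
So y = √(53)/2 + 9/2 ≈ 8.1401 or y = 9/2 - √(53)/2 ≈ 0.8599.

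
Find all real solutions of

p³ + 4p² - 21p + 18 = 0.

Possible rational roots are divisors of 18. Testing p = 2 gives 0, so (p - 2) is a factor.
Divide: p³ + 4p² - 21p + 18 = (p - 2)(p² + 6p - 9).
Apply the quadratic formula to p² + 6p - 9 = 0: p = (-6 ± √72)/2, i.e. p ≈ 1.2426 or p ≈ -7.2426.

p = -7.2426 or p = 1.2426 or p = 2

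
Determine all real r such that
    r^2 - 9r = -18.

r = 3 or r = 6

Bring every term to one side: r^2 - 9r + 18 = 0.
Factor: (r - 3)(r - 6) = 0.
So r = 3 or r = 6.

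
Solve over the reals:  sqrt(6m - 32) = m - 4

m = 6 or m = 8

Square both sides: 6m - 32 = (m - 4)^2.
Expand and rearrange: m^2 - 14m + 48 = 0.
Solving gives m = 8 or m = 6.
Check each candidate in the original equation:
  m = 8: sqrt(16) = 4, while m - 4 = 4 — valid.
  m = 6: sqrt(4) = 2, while m - 4 = 2 — valid.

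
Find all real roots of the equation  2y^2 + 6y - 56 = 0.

Factor: 2(y + 7)(y - 4) = 0.
So y = -7 or y = 4.

y = -7 or y = 4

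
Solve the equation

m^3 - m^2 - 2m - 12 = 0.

Possible rational roots are divisors of -12. Testing m = 3 gives 0, so (m - 3) is a factor.
Divide: m^3 - m^2 - 2m - 12 = (m - 3)(m^2 + 2m + 4).
The quadratic m^2 + 2m + 4 has discriminant -12 < 0, so no further real roots.

m = 3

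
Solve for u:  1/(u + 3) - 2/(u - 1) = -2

u = -3.4075 or u = 1.9075

Multiply both sides by (u + 3)(u - 1):
(u - 1) - 2(u + 3) = -2(u + 3)(u - 1).
Expand and collect terms: -2u² - 3u + 13 = 0.
By the quadratic formula, u = (3 ± √113) / -4, so u ≈ -3.4075 or u ≈ 1.9075.
Neither value makes a denominator zero (u ≠ -3, u ≠ 1), so both are valid.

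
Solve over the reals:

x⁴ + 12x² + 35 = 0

Let u = x². The equation becomes u² + 12u + 35 = 0.
Factor: (u + 7)(u + 5) = 0, so u = -7 or u = -5.
x² = -7 < 0 has no real solution.
x² = -5 < 0 has no real solution.

No real solutions.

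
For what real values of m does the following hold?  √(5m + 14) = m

Square both sides: 5m + 14 = (m)².
Expand and rearrange: m² - 5m - 14 = 0.
Solving gives m = 7 or m = -2.
Check each candidate in the original equation:
  m = 7: √(49) = 7, while m = 7 — valid.
  m = -2: √(4) = 2, while m = -2 — extraneous.

m = 7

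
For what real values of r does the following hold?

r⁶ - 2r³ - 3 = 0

Let u = r³. The equation becomes u² - 2u - 3 = 0.
Factor: (u - 3)(u + 1) = 0, so u = 3 or u = -1.
r³ = 3 gives r = ∛(3) ≈ 1.4422.
r³ = -1 gives r = -1.

r = -1 or r = 1.4422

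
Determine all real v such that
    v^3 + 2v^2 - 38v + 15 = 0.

Possible rational roots are divisors of 15. Testing v = 5 gives 0, so (v - 5) is a factor.
Divide: v^3 + 2v^2 - 38v + 15 = (v - 5)(v^2 + 7v - 3).
Apply the quadratic formula to v^2 + 7v - 3 = 0: v = (-7 +/- sqrt(61))/2, i.e. v ~= 0.4051 or v ~= -7.4051.

v = -7.4051 or v = 0.4051 or v = 5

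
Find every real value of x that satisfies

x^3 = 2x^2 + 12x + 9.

x = -1.8541 or x = -1 or x = 4.8541

Rearrange: x^3 - 2x^2 - 12x - 9 = 0.
Possible rational roots are divisors of -9. Testing x = -1 gives 0, so (x + 1) is a factor.
Divide: x^3 - 2x^2 - 12x - 9 = (x + 1)(x^2 - 3x - 9).
Apply the quadratic formula to x^2 - 3x - 9 = 0: x = (3 +/- sqrt(45))/2, i.e. x ~= 4.8541 or x ~= -1.8541.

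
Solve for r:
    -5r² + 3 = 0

r = -0.7746 or r = 0.7746

Discriminant: (0)² − 4·(-5)·3 = 60.
Quadratic formula: r = (0 ± √60) / (-10).
So r = -√(15)/5 ≈ -0.7746 or r = √(15)/5 ≈ 0.7746.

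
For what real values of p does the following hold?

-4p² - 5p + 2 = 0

Discriminant: (-5)² − 4·(-4)·2 = 57.
Quadratic formula: p = (5 ± √57) / (-8).
So p = -√(57)/8 - 5/8 ≈ -1.5687 or p = -5/8 + √(57)/8 ≈ 0.3187.

p = -1.5687 or p = 0.3187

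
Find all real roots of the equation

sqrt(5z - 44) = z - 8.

z = 9 or z = 12

Square both sides: 5z - 44 = (z - 8)^2.
Expand and rearrange: z^2 - 21z + 108 = 0.
Solving gives z = 12 or z = 9.
Check each candidate in the original equation:
  z = 12: sqrt(16) = 4, while z - 8 = 4 — valid.
  z = 9: sqrt(1) = 1, while z - 8 = 1 — valid.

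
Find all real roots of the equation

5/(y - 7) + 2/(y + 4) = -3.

y = -4.7766 or y = 5.4432

Multiply both sides by (y - 7)(y + 4):
5(y + 4) + 2(y - 7) = -3(y - 7)(y + 4).
Expand and collect terms: -3y^2 + 2y + 78 = 0.
By the quadratic formula, y = (-2 +/- sqrt(940)) / -6, so y ~= -4.7766 or y ~= 5.4432.
Neither value makes a denominator zero (y != 7, y != -4), so both are valid.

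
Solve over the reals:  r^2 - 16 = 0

r = -4 or r = 4

Factor: (r + 4)(r - 4) = 0.
So r = -4 or r = 4.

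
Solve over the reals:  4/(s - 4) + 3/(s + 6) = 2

s = -4.7783 or s = 6.2783

Multiply both sides by (s - 4)(s + 6):
4(s + 6) + 3(s - 4) = 2(s - 4)(s + 6).
Expand and collect terms: 2s² - 3s - 60 = 0.
By the quadratic formula, s = (3 ± √489) / 4, so s ≈ 6.2783 or s ≈ -4.7783.
Neither value makes a denominator zero (s ≠ 4, s ≠ -6), so both are valid.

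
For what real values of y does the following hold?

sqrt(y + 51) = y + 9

y = -2

Square both sides: y + 51 = (y + 9)^2.
Expand and rearrange: y^2 + 17y + 30 = 0.
Solving gives y = -2 or y = -15.
Check each candidate in the original equation:
  y = -2: sqrt(49) = 7, while y + 9 = 7 — valid.
  y = -15: sqrt(36) = 6, while y + 9 = -6 — extraneous.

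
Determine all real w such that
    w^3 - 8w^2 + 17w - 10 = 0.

w = 1 or w = 2 or w = 5

Possible rational roots are divisors of -10. Testing w = 2 gives 0, so (w - 2) is a factor.
Divide: w^3 - 8w^2 + 17w - 10 = (w - 2)(w^2 - 6w + 5).
Factor the quadratic: w = 5 or w = 1.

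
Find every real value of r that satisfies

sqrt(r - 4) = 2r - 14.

r = 8

Square both sides: r - 4 = (2r - 14)^2.
Expand and rearrange: 4r^2 - 57r + 200 = 0.
Solving gives r = 8 or r = 6.25.
Check each candidate in the original equation:
  r = 8: sqrt(4) = 2, while 2r - 14 = 2 — valid.
  r = 6.25: sqrt(2.25) = 1.5, while 2r - 14 = -1.5 — extraneous.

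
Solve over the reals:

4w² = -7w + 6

w = -2.3802 or w = 0.6302

Rearrange to standard form: 4w² + 7w - 6 = 0.
Discriminant: (7)² − 4·4·(-6) = 145.
Quadratic formula: w = (-7 ± √145) / 8.
So w = -7/8 + √(145)/8 ≈ 0.6302 or w = -√(145)/8 - 7/8 ≈ -2.3802.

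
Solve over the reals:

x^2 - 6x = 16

x = -2 or x = 8

Bring every term to one side: x^2 - 6x - 16 = 0.
Factor: (x + 2)(x - 8) = 0.
So x = -2 or x = 8.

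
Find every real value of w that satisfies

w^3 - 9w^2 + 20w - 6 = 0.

w = 0.3542 or w = 3 or w = 5.6458

Possible rational roots are divisors of -6. Testing w = 3 gives 0, so (w - 3) is a factor.
Divide: w^3 - 9w^2 + 20w - 6 = (w - 3)(w^2 - 6w + 2).
Apply the quadratic formula to w^2 - 6w + 2 = 0: w = (6 +/- sqrt(28))/2, i.e. w ~= 5.6458 or w ~= 0.3542.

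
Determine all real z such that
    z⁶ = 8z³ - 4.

z = 0.8123 or z = 1.9543

Let u = z³. The equation becomes u² - 8u + 4 = 0.
By the quadratic formula, u = 2·√(3) + 4 or u = 4 - 2·√(3).
z³ = 2·√(3) + 4 gives z = ∛(2·√(3) + 4) ≈ 1.9543.
z³ = 4 - 2·√(3) gives z = ∛(4 - 2·√(3)) ≈ 0.8123.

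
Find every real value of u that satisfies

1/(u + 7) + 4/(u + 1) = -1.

Multiply both sides by (u + 7)(u + 1):
(u + 1) + 4(u + 7) = -(u + 7)(u + 1).
Expand and collect terms: -u^2 - 13u - 36 = 0.
Factor or apply the quadratic formula: u = -9 or u = -4.
Neither value makes a denominator zero (u != -7, u != -1), so both are valid.

u = -9 or u = -4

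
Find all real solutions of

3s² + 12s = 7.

Rearrange to standard form: 3s² + 12s - 7 = 0.
Discriminant: (12)² − 4·3·(-7) = 228.
Quadratic formula: s = (-12 ± √228) / 6.
So s = -2 + √(57)/3 ≈ 0.5166 or s = -√(57)/3 - 2 ≈ -4.5166.

s = -4.5166 or s = 0.5166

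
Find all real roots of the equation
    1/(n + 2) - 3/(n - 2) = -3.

n = -2.2701 or n = 2.9367

Multiply both sides by (n + 2)(n - 2):
(n - 2) - 3(n + 2) = -3(n + 2)(n - 2).
Expand and collect terms: -3n² + 2n + 20 = 0.
By the quadratic formula, n = (-2 ± √244) / -6, so n ≈ -2.2701 or n ≈ 2.9367.
Neither value makes a denominator zero (n ≠ -2, n ≠ 2), so both are valid.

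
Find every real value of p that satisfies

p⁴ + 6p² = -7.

No real solutions.

Let u = p². The equation becomes u² + 6u + 7 = 0.
By the quadratic formula, u = -3 + √(2) or u = -3 - √(2).
p² = -3 + √(2) < 0 has no real solution.
p² = -3 - √(2) < 0 has no real solution.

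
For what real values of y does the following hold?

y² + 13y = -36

y = -9 or y = -4

Bring every term to one side: y² + 13y + 36 = 0.
Factor: (y + 4)(y + 9) = 0.
So y = -4 or y = -9.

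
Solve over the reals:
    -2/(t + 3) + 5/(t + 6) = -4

t = -7.1146 or t = -2.6354

Multiply both sides by (t + 3)(t + 6):
-2(t + 6) + 5(t + 3) = -4(t + 3)(t + 6).
Expand and collect terms: -4t² - 39t - 75 = 0.
By the quadratic formula, t = (39 ± √321) / -8, so t ≈ -7.1146 or t ≈ -2.6354.
Neither value makes a denominator zero (t ≠ -3, t ≠ -6), so both are valid.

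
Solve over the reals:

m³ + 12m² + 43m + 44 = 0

Possible rational roots are divisors of 44. Testing m = -4 gives 0, so (m + 4) is a factor.
Divide: m³ + 12m² + 43m + 44 = (m + 4)(m² + 8m + 11).
Apply the quadratic formula to m² + 8m + 11 = 0: m = (-8 ± √20)/2, i.e. m ≈ -1.7639 or m ≈ -6.2361.

m = -6.2361 or m = -4 or m = -1.7639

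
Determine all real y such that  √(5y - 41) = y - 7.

y = 9 or y = 10

Square both sides: 5y - 41 = (y - 7)².
Expand and rearrange: y² - 19y + 90 = 0.
Solving gives y = 10 or y = 9.
Check each candidate in the original equation:
  y = 10: √(9) = 3, while y - 7 = 3 — valid.
  y = 9: √(4) = 2, while y - 7 = 2 — valid.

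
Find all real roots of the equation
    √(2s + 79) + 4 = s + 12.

s = 1

Isolate the radical: √(2s + 79) = s + 8.
Square both sides: 2s + 79 = (s + 8)².
Expand and rearrange: s² + 14s - 15 = 0.
Solving gives s = 1 or s = -15.
Check each candidate in the original equation:
  s = 1: √(81) = 9, while s + 8 = 9 — valid.
  s = -15: √(49) = 7, while s + 8 = -7 — extraneous.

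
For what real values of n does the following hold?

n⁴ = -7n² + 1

Let u = n². The equation becomes u² + 7u - 1 = 0.
By the quadratic formula, u = -7/2 + √(53)/2 or u = -√(53)/2 - 7/2.
n² = -7/2 + √(53)/2 gives n = ±√(-7/2 + √(53)/2) ≈ ±0.3742.
n² = -√(53)/2 - 7/2 < 0 has no real solution.

n = -0.3742 or n = 0.3742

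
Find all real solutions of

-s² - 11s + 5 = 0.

Discriminant: (-11)² − 4·(-1)·5 = 141.
Quadratic formula: s = (11 ± √141) / (-2).
So s = -√(141)/2 - 11/2 ≈ -11.4372 or s = -11/2 + √(141)/2 ≈ 0.4372.

s = -11.4372 or s = 0.4372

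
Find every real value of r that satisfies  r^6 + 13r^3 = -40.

r = -2 or r = -1.71

Let u = r^3. The equation becomes u^2 + 13u + 40 = 0.
Factor: (u + 8)(u + 5) = 0, so u = -8 or u = -5.
r^3 = -8 gives r = -2.
r^3 = -5 gives r = -(5)^(1/3) ~= -1.71.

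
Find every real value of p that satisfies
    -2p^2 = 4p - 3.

Rearrange to standard form: -2p^2 - 4p + 3 = 0.
Discriminant: (-4)^2 - 4*(-2)*3 = 40.
Quadratic formula: p = (4 +/- sqrt(40)) / (-4).
So p = -sqrt(10)/2 - 1 ~= -2.5811 or p = -1 + sqrt(10)/2 ~= 0.5811.

p = -2.5811 or p = 0.5811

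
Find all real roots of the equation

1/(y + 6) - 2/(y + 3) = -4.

Multiply both sides by (y + 6)(y + 3):
(y + 3) - 2(y + 6) = -4(y + 6)(y + 3).
Expand and collect terms: -4y² - 35y - 63 = 0.
By the quadratic formula, y = (35 ± √217) / -8, so y ≈ -6.2164 or y ≈ -2.5336.
Neither value makes a denominator zero (y ≠ -6, y ≠ -3), so both are valid.

y = -6.2164 or y = -2.5336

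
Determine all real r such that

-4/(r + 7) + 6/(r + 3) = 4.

r = -7.7604 or r = -1.7396

Multiply both sides by (r + 7)(r + 3):
-4(r + 3) + 6(r + 7) = 4(r + 7)(r + 3).
Expand and collect terms: 4r² + 38r + 54 = 0.
By the quadratic formula, r = (-38 ± √580) / 8, so r ≈ -1.7396 or r ≈ -7.7604.
Neither value makes a denominator zero (r ≠ -7, r ≠ -3), so both are valid.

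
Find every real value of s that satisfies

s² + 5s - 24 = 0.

Factor: (s + 8)(s - 3) = 0.
So s = -8 or s = 3.

s = -8 or s = 3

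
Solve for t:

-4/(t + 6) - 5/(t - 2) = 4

Multiply both sides by (t + 6)(t - 2):
-4(t - 2) - 5(t + 6) = 4(t + 6)(t - 2).
Expand and collect terms: 4t² + 25t - 26 = 0.
By the quadratic formula, t = (-25 ± √1041) / 8, so t ≈ 0.9081 or t ≈ -7.1581.
Neither value makes a denominator zero (t ≠ -6, t ≠ 2), so both are valid.

t = -7.1581 or t = 0.9081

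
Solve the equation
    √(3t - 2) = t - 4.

t = 9

Square both sides: 3t - 2 = (t - 4)².
Expand and rearrange: t² - 11t + 18 = 0.
Solving gives t = 9 or t = 2.
Check each candidate in the original equation:
  t = 9: √(25) = 5, while t - 4 = 5 — valid.
  t = 2: √(4) = 2, while t - 4 = -2 — extraneous.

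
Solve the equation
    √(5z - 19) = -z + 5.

z = 4

Square both sides: 5z - 19 = (-z + 5)².
Expand and rearrange: z² - 15z + 44 = 0.
Solving gives z = 11 or z = 4.
Check each candidate in the original equation:
  z = 11: √(36) = 6, while -z + 5 = -6 — extraneous.
  z = 4: √(1) = 1, while -z + 5 = 1 — valid.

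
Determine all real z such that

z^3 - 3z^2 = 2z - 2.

z = -1 or z = 0.5858 or z = 3.4142

Rearrange: z^3 - 3z^2 - 2z + 2 = 0.
Possible rational roots are divisors of 2. Testing z = -1 gives 0, so (z + 1) is a factor.
Divide: z^3 - 3z^2 - 2z + 2 = (z + 1)(z^2 - 4z + 2).
Apply the quadratic formula to z^2 - 4z + 2 = 0: z = (4 +/- sqrt(8))/2, i.e. z ~= 3.4142 or z ~= 0.5858.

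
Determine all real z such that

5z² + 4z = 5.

Rearrange to standard form: 5z² + 4z - 5 = 0.
Discriminant: (4)² − 4·5·(-5) = 116.
Quadratic formula: z = (-4 ± √116) / 10.
So z = -2/5 + √(29)/5 ≈ 0.677 or z = -√(29)/5 - 2/5 ≈ -1.477.

z = -1.477 or z = 0.677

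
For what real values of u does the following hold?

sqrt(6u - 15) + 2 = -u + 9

Isolate the radical: sqrt(6u - 15) = -u + 7.
Square both sides: 6u - 15 = (-u + 7)^2.
Expand and rearrange: u^2 - 20u + 64 = 0.
Solving gives u = 16 or u = 4.
Check each candidate in the original equation:
  u = 16: sqrt(81) = 9, while -u + 7 = -9 — extraneous.
  u = 4: sqrt(9) = 3, while -u + 7 = 3 — valid.

u = 4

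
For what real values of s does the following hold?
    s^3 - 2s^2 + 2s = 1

Rearrange: s^3 - 2s^2 + 2s - 1 = 0.
Possible rational roots are divisors of -1. Testing s = 1 gives 0, so (s - 1) is a factor.
Divide: s^3 - 2s^2 + 2s - 1 = (s - 1)(s^2 - s + 1).
The quadratic s^2 - s + 1 has discriminant -3 < 0, so no further real roots.

s = 1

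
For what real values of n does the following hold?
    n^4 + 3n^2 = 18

n = -1.7321 or n = 1.7321

Let u = n^2. The equation becomes u^2 + 3u - 18 = 0.
Factor: (u + 6)(u - 3) = 0, so u = -6 or u = 3.
n^2 = -6 < 0 has no real solution.
n^2 = 3 gives n = +/-sqrt(3) ~= +/-1.7321.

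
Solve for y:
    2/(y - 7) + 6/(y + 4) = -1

y = -10.7614 or y = 5.7614

Multiply both sides by (y - 7)(y + 4):
2(y + 4) + 6(y - 7) = -(y - 7)(y + 4).
Expand and collect terms: -y² - 5y + 62 = 0.
By the quadratic formula, y = (5 ± √273) / -2, so y ≈ -10.7614 or y ≈ 5.7614.
Neither value makes a denominator zero (y ≠ 7, y ≠ -4), so both are valid.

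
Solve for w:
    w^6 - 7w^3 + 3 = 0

w = 0.7712 or w = 1.8702

Let u = w^3. The equation becomes u^2 - 7u + 3 = 0.
By the quadratic formula, u = sqrt(37)/2 + 7/2 or u = 7/2 - sqrt(37)/2.
w^3 = sqrt(37)/2 + 7/2 gives w = (sqrt(37)/2 + 7/2)^(1/3) ~= 1.8702.
w^3 = 7/2 - sqrt(37)/2 gives w = (7/2 - sqrt(37)/2)^(1/3) ~= 0.7712.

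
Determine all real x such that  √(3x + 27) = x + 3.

x = 3

Square both sides: 3x + 27 = (x + 3)².
Expand and rearrange: x² + 3x - 18 = 0.
Solving gives x = 3 or x = -6.
Check each candidate in the original equation:
  x = 3: √(36) = 6, while x + 3 = 6 — valid.
  x = -6: √(9) = 3, while x + 3 = -3 — extraneous.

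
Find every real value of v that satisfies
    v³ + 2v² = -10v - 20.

v = -2

Rearrange: v³ + 2v² + 10v + 20 = 0.
Possible rational roots are divisors of 20. Testing v = -2 gives 0, so (v + 2) is a factor.
Divide: v³ + 2v² + 10v + 20 = (v + 2)(v² + 10).
The quadratic v² + 10 has discriminant -40 < 0, so no further real roots.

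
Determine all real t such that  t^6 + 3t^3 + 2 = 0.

t = -1.2599 or t = -1

Let u = t^3. The equation becomes u^2 + 3u + 2 = 0.
Factor: (u + 2)(u + 1) = 0, so u = -2 or u = -1.
t^3 = -2 gives t = -(2)^(1/3) ~= -1.2599.
t^3 = -1 gives t = -1.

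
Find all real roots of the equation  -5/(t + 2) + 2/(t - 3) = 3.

Multiply both sides by (t + 2)(t - 3):
-5(t - 3) + 2(t + 2) = 3(t + 2)(t - 3).
Expand and collect terms: 3t² - 37 = 0.
By the quadratic formula, t = (0 ± √444) / 6, so t ≈ 3.5119 or t ≈ -3.5119.
Neither value makes a denominator zero (t ≠ -2, t ≠ 3), so both are valid.

t = -3.5119 or t = 3.5119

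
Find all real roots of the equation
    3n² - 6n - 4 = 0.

Discriminant: (-6)² − 4·3·(-4) = 84.
Quadratic formula: n = (6 ± √84) / 6.
So n = 1 + √(21)/3 ≈ 2.5275 or n = 1 - √(21)/3 ≈ -0.5275.

n = -0.5275 or n = 2.5275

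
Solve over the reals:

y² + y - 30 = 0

y = -6 or y = 5

Factor: (y + 6)(y - 5) = 0.
So y = -6 or y = 5.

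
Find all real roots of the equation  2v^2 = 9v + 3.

Rearrange to standard form: 2v^2 - 9v - 3 = 0.
Discriminant: (-9)^2 - 4*2*(-3) = 105.
Quadratic formula: v = (9 +/- sqrt(105)) / 4.
So v = 9/4 + sqrt(105)/4 ~= 4.8117 or v = 9/4 - sqrt(105)/4 ~= -0.3117.

v = -0.3117 or v = 4.8117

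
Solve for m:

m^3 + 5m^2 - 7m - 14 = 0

Possible rational roots are divisors of -14. Testing m = 2 gives 0, so (m - 2) is a factor.
Divide: m^3 + 5m^2 - 7m - 14 = (m - 2)(m^2 + 7m + 7).
Apply the quadratic formula to m^2 + 7m + 7 = 0: m = (-7 +/- sqrt(21))/2, i.e. m ~= -1.2087 or m ~= -5.7913.

m = -5.7913 or m = -1.2087 or m = 2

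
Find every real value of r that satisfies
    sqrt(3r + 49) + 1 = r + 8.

r = 0

Isolate the radical: sqrt(3r + 49) = r + 7.
Square both sides: 3r + 49 = (r + 7)^2.
Expand and rearrange: r^2 + 11r = 0.
Solving gives r = 0 or r = -11.
Check each candidate in the original equation:
  r = 0: sqrt(49) = 7, while r + 7 = 7 — valid.
  r = -11: sqrt(16) = 4, while r + 7 = -4 — extraneous.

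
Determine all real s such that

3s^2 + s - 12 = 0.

Discriminant: (1)^2 - 4*3*(-12) = 145.
Quadratic formula: s = (-1 +/- sqrt(145)) / 6.
So s = -1/6 + sqrt(145)/6 ~= 1.8403 or s = -sqrt(145)/6 - 1/6 ~= -2.1736.

s = -2.1736 or s = 1.8403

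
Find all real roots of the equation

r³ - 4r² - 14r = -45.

Rearrange: r³ - 4r² - 14r + 45 = 0.
Possible rational roots are divisors of 45. Testing r = 5 gives 0, so (r - 5) is a factor.
Divide: r³ - 4r² - 14r + 45 = (r - 5)(r² + r - 9).
Apply the quadratic formula to r² + r - 9 = 0: r = (-1 ± √37)/2, i.e. r ≈ 2.5414 or r ≈ -3.5414.

r = -3.5414 or r = 2.5414 or r = 5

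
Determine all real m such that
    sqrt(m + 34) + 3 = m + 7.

Isolate the radical: sqrt(m + 34) = m + 4.
Square both sides: m + 34 = (m + 4)^2.
Expand and rearrange: m^2 + 7m - 18 = 0.
Solving gives m = 2 or m = -9.
Check each candidate in the original equation:
  m = 2: sqrt(36) = 6, while m + 4 = 6 — valid.
  m = -9: sqrt(25) = 5, while m + 4 = -5 — extraneous.

m = 2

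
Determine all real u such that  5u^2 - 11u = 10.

Rearrange to standard form: 5u^2 - 11u - 10 = 0.
Discriminant: (-11)^2 - 4*5*(-10) = 321.
Quadratic formula: u = (11 +/- sqrt(321)) / 10.
So u = 11/10 + sqrt(321)/10 ~= 2.8916 or u = 11/10 - sqrt(321)/10 ~= -0.6916.

u = -0.6916 or u = 2.8916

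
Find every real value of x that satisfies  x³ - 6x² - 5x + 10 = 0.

Possible rational roots are divisors of 10. Testing x = 1 gives 0, so (x - 1) is a factor.
Divide: x³ - 6x² - 5x + 10 = (x - 1)(x² - 5x - 10).
Apply the quadratic formula to x² - 5x - 10 = 0: x = (5 ± √65)/2, i.e. x ≈ 6.5311 or x ≈ -1.5311.

x = -1.5311 or x = 1 or x = 6.5311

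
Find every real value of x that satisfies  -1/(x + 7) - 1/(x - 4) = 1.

x = -8.0902 or x = 3.0902

Multiply both sides by (x + 7)(x - 4):
-(x - 4) - (x + 7) = (x + 7)(x - 4).
Expand and collect terms: x^2 + 5x - 25 = 0.
By the quadratic formula, x = (-5 +/- sqrt(125)) / 2, so x ~= 3.0902 or x ~= -8.0902.
Neither value makes a denominator zero (x != -7, x != 4), so both are valid.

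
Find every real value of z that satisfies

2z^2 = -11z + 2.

z = -5.6762 or z = 0.1762

Rearrange to standard form: 2z^2 + 11z - 2 = 0.
Discriminant: (11)^2 - 4*2*(-2) = 137.
Quadratic formula: z = (-11 +/- sqrt(137)) / 4.
So z = -11/4 + sqrt(137)/4 ~= 0.1762 or z = -sqrt(137)/4 - 11/4 ~= -5.6762.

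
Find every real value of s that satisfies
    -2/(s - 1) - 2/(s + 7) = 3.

Multiply both sides by (s - 1)(s + 7):
-2(s + 7) - 2(s - 1) = 3(s - 1)(s + 7).
Expand and collect terms: 3s² + 22s - 9 = 0.
By the quadratic formula, s = (-22 ± √592) / 6, so s ≈ 0.3885 or s ≈ -7.7218.
Neither value makes a denominator zero (s ≠ 1, s ≠ -7), so both are valid.

s = -7.7218 or s = 0.3885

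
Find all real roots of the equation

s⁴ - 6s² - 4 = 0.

Let u = s². The equation becomes u² - 6u - 4 = 0.
By the quadratic formula, u = 3 + √(13) or u = 3 - √(13).
s² = 3 + √(13) gives s = ±√(3 + √(13)) ≈ ±2.5701.
s² = 3 - √(13) < 0 has no real solution.

s = -2.5701 or s = 2.5701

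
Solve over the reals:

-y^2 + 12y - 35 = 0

Factor: -1(y - 7)(y - 5) = 0.
So y = 7 or y = 5.

y = 5 or y = 7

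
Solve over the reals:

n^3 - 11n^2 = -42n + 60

n = 5

Rearrange: n^3 - 11n^2 + 42n - 60 = 0.
Possible rational roots are divisors of -60. Testing n = 5 gives 0, so (n - 5) is a factor.
Divide: n^3 - 11n^2 + 42n - 60 = (n - 5)(n^2 - 6n + 12).
The quadratic n^2 - 6n + 12 has discriminant -12 < 0, so no further real roots.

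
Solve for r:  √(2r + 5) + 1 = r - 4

Isolate the radical: √(2r + 5) = r - 5.
Square both sides: 2r + 5 = (r - 5)².
Expand and rearrange: r² - 12r + 20 = 0.
Solving gives r = 10 or r = 2.
Check each candidate in the original equation:
  r = 10: √(25) = 5, while r - 5 = 5 — valid.
  r = 2: √(9) = 3, while r - 5 = -3 — extraneous.

r = 10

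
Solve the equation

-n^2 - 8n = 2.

n = -7.7417 or n = -0.2583

Rearrange to standard form: -n^2 - 8n - 2 = 0.
Discriminant: (-8)^2 - 4*(-1)*(-2) = 56.
Quadratic formula: n = (8 +/- sqrt(56)) / (-2).
So n = -4 - sqrt(14) ~= -7.7417 or n = -4 + sqrt(14) ~= -0.2583.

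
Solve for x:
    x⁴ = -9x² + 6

x = -0.7896 or x = 0.7896

Let u = x². The equation becomes u² + 9u - 6 = 0.
By the quadratic formula, u = -9/2 + √(105)/2 or u = -√(105)/2 - 9/2.
x² = -9/2 + √(105)/2 gives x = ±√(-9/2 + √(105)/2) ≈ ±0.7896.
x² = -√(105)/2 - 9/2 < 0 has no real solution.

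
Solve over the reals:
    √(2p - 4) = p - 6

p = 10

Square both sides: 2p - 4 = (p - 6)².
Expand and rearrange: p² - 14p + 40 = 0.
Solving gives p = 10 or p = 4.
Check each candidate in the original equation:
  p = 10: √(16) = 4, while p - 6 = 4 — valid.
  p = 4: √(4) = 2, while p - 6 = -2 — extraneous.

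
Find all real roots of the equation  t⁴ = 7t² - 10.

t = -2.2361 or t = -1.4142 or t = 1.4142 or t = 2.2361

Let u = t². The equation becomes u² - 7u + 10 = 0.
Factor: (u - 5)(u - 2) = 0, so u = 5 or u = 2.
t² = 5 gives t = ±√(5) ≈ ±2.2361.
t² = 2 gives t = ±√(2) ≈ ±1.4142.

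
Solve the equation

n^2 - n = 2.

n = -1 or n = 2

Bring every term to one side: n^2 - n - 2 = 0.
Factor: (n - 2)(n + 1) = 0.
So n = 2 or n = -1.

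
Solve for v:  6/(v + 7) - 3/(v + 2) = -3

Multiply both sides by (v + 7)(v + 2):
6(v + 2) - 3(v + 7) = -3(v + 7)(v + 2).
Expand and collect terms: -3v² - 30v - 33 = 0.
By the quadratic formula, v = (30 ± √504) / -6, so v ≈ -8.7417 or v ≈ -1.2583.
Neither value makes a denominator zero (v ≠ -7, v ≠ -2), so both are valid.

v = -8.7417 or v = -1.2583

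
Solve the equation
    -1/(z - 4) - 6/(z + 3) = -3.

Multiply both sides by (z - 4)(z + 3):
-(z + 3) - 6(z - 4) = -3(z - 4)(z + 3).
Expand and collect terms: -3z^2 + 10z + 15 = 0.
By the quadratic formula, z = (-10 +/- sqrt(280)) / -6, so z ~= -1.1222 or z ~= 4.4555.
Neither value makes a denominator zero (z != 4, z != -3), so both are valid.

z = -1.1222 or z = 4.4555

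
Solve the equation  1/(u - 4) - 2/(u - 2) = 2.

u = 1.1492 or u = 4.3508

Multiply both sides by (u - 4)(u - 2):
(u - 2) - 2(u - 4) = 2(u - 4)(u - 2).
Expand and collect terms: 2u^2 - 11u + 10 = 0.
By the quadratic formula, u = (11 +/- sqrt(41)) / 4, so u ~= 4.3508 or u ~= 1.1492.
Neither value makes a denominator zero (u != 4, u != 2), so both are valid.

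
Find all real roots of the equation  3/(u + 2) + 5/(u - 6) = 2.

u = -0.899 or u = 8.899

Multiply both sides by (u + 2)(u - 6):
3(u - 6) + 5(u + 2) = 2(u + 2)(u - 6).
Expand and collect terms: 2u² - 16u - 16 = 0.
By the quadratic formula, u = (16 ± √384) / 4, so u ≈ 8.899 or u ≈ -0.899.
Neither value makes a denominator zero (u ≠ -2, u ≠ 6), so both are valid.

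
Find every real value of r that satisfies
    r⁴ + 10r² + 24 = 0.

Let u = r². The equation becomes u² + 10u + 24 = 0.
Factor: (u + 4)(u + 6) = 0, so u = -4 or u = -6.
r² = -4 < 0 has no real solution.
r² = -6 < 0 has no real solution.

No real solutions.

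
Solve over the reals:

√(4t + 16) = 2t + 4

t = 0

Square both sides: 4t + 16 = (2t + 4)².
Expand and rearrange: 4t² + 12t = 0.
Solving gives t = 0 or t = -3.
Check each candidate in the original equation:
  t = 0: √(16) = 4, while 2t + 4 = 4 — valid.
  t = -3: √(4) = 2, while 2t + 4 = -2 — extraneous.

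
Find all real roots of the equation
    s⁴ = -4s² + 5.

s = -1 or s = 1

Let u = s². The equation becomes u² + 4u - 5 = 0.
Factor: (u - 1)(u + 5) = 0, so u = 1 or u = -5.
s² = 1 gives s = ±1.
s² = -5 < 0 has no real solution.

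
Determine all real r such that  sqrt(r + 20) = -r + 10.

Square both sides: r + 20 = (-r + 10)^2.
Expand and rearrange: r^2 - 21r + 80 = 0.
Solving gives r = 16 or r = 5.
Check each candidate in the original equation:
  r = 16: sqrt(36) = 6, while -r + 10 = -6 — extraneous.
  r = 5: sqrt(25) = 5, while -r + 10 = 5 — valid.

r = 5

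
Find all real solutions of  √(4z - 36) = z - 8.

Square both sides: 4z - 36 = (z - 8)².
Expand and rearrange: z² - 20z + 100 = 0.
This gives the repeated root z = 10.
Check in the original equation:
  z = 10: √(4) = 2, while z - 8 = 2 — valid.

z = 10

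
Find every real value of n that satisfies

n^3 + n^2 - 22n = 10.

Rearrange: n^3 + n^2 - 22n - 10 = 0.
Possible rational roots are divisors of -10. Testing n = -5 gives 0, so (n + 5) is a factor.
Divide: n^3 + n^2 - 22n - 10 = (n + 5)(n^2 - 4n - 2).
Apply the quadratic formula to n^2 - 4n - 2 = 0: n = (4 +/- sqrt(24))/2, i.e. n ~= 4.4495 or n ~= -0.4495.

n = -5 or n = -0.4495 or n = 4.4495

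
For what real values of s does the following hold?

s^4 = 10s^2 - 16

s = -2.8284 or s = -1.4142 or s = 1.4142 or s = 2.8284

Let u = s^2. The equation becomes u^2 - 10u + 16 = 0.
Factor: (u - 8)(u - 2) = 0, so u = 8 or u = 2.
s^2 = 8 gives s = +/-2*sqrt(2) ~= +/-2.8284.
s^2 = 2 gives s = +/-sqrt(2) ~= +/-1.4142.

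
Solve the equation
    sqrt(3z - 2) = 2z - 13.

Square both sides: 3z - 2 = (2z - 13)^2.
Expand and rearrange: 4z^2 - 55z + 171 = 0.
Solving gives z = 9 or z = 4.75.
Check each candidate in the original equation:
  z = 9: sqrt(25) = 5, while 2z - 13 = 5 — valid.
  z = 4.75: sqrt(12.25) = 3.5, while 2z - 13 = -3.5 — extraneous.

z = 9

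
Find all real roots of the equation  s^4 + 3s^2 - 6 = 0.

Let u = s^2. The equation becomes u^2 + 3u - 6 = 0.
By the quadratic formula, u = -3/2 + sqrt(33)/2 or u = -sqrt(33)/2 - 3/2.
s^2 = -3/2 + sqrt(33)/2 gives s = +/-sqrt(-3/2 + sqrt(33)/2) ~= +/-1.1714.
s^2 = -sqrt(33)/2 - 3/2 < 0 has no real solution.

s = -1.1714 or s = 1.1714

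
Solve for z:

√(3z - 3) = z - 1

Square both sides: 3z - 3 = (z - 1)².
Expand and rearrange: z² - 5z + 4 = 0.
Solving gives z = 4 or z = 1.
Check each candidate in the original equation:
  z = 4: √(9) = 3, while z - 1 = 3 — valid.
  z = 1: √(0) = 0, while z - 1 = 0 — valid.

z = 1 or z = 4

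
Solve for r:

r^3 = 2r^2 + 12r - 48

r = -4

Rearrange: r^3 - 2r^2 - 12r + 48 = 0.
Possible rational roots are divisors of 48. Testing r = -4 gives 0, so (r + 4) is a factor.
Divide: r^3 - 2r^2 - 12r + 48 = (r + 4)(r^2 - 6r + 12).
The quadratic r^2 - 6r + 12 has discriminant -12 < 0, so no further real roots.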